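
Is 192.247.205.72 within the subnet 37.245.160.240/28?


Subnet network: 37.245.160.240
Test IP AND mask: 192.247.205.64
No, 192.247.205.72 is not in 37.245.160.240/28


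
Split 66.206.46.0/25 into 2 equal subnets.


New prefix = 25 + 1 = 26
Each subnet has 64 addresses
  66.206.46.0/26
  66.206.46.64/26
Subnets: 66.206.46.0/26, 66.206.46.64/26


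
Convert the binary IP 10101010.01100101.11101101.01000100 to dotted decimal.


10101010 = 170
01100101 = 101
11101101 = 237
01000100 = 68
IP: 170.101.237.68


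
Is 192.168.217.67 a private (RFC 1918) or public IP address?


RFC 1918 private ranges:
  10.0.0.0/8 (10.0.0.0 - 10.255.255.255)
  172.16.0.0/12 (172.16.0.0 - 172.31.255.255)
  192.168.0.0/16 (192.168.0.0 - 192.168.255.255)
Private (in 192.168.0.0/16)


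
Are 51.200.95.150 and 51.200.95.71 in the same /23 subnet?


Mask: 255.255.254.0
51.200.95.150 AND mask = 51.200.94.0
51.200.95.71 AND mask = 51.200.94.0
Yes, same subnet (51.200.94.0)


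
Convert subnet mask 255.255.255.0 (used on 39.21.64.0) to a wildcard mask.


Subnet mask: 255.255.255.0
Wildcard = 255.255.255.255 - subnet mask
255 - 255 = 0
255 - 255 = 0
255 - 255 = 0
255 - 0 = 255
Wildcard: 0.0.0.255


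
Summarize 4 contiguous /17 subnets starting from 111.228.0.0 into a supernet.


Original prefix: /17
Number of subnets: 4 = 2^2
New prefix = 17 - 2 = 15
Supernet: 111.228.0.0/15


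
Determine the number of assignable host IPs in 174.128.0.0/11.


Host bits = 32 - 11 = 21
Total addresses = 2^21 = 2097152
Usable = total - 2 (network and broadcast)
Usable hosts: 2097150


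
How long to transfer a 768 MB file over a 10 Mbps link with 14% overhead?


Effective throughput = 10 * (1 - 14/100) = 8.6 Mbps
File size in Mb = 768 * 8 = 6144 Mb
Time = 6144 / 8.6
Time = 714.4186 seconds


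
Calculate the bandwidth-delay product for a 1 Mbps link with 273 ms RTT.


BDP = bandwidth * RTT
= 1 Mbps * 273 ms
= 1 * 1e6 * 273 / 1000 bits
= 273000 bits
= 34125 bytes
= 33.3252 KB
BDP = 273000 bits (34125 bytes)


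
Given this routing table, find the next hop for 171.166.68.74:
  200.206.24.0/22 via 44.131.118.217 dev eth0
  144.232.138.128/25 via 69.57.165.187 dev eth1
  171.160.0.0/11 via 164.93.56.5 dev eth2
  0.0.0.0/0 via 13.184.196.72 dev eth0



Longest prefix match for 171.166.68.74:
  /22 200.206.24.0: no
  /25 144.232.138.128: no
  /11 171.160.0.0: MATCH
  /0 0.0.0.0: MATCH
Selected: next-hop 164.93.56.5 via eth2 (matched /11)


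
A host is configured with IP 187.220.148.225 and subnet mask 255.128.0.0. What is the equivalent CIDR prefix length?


Binary: 11111111.10000000.00000000.00000000
Count leading 1s
Prefix: /9


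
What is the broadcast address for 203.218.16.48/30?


Network: 203.218.16.48/30
Host bits = 2
Set all host bits to 1:
Broadcast: 203.218.16.51


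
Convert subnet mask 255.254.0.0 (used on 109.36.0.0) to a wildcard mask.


Subnet mask: 255.254.0.0
Wildcard = 255.255.255.255 - subnet mask
255 - 255 = 0
255 - 254 = 1
255 - 0 = 255
255 - 0 = 255
Wildcard: 0.1.255.255


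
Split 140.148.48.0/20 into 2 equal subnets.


New prefix = 20 + 1 = 21
Each subnet has 2048 addresses
  140.148.48.0/21
  140.148.56.0/21
Subnets: 140.148.48.0/21, 140.148.56.0/21


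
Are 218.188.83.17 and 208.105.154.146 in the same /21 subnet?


Mask: 255.255.248.0
218.188.83.17 AND mask = 218.188.80.0
208.105.154.146 AND mask = 208.105.152.0
No, different subnets (218.188.80.0 vs 208.105.152.0)


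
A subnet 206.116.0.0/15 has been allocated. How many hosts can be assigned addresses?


Host bits = 32 - 15 = 17
Total addresses = 2^17 = 131072
Usable = total - 2 (network and broadcast)
Usable hosts: 131070


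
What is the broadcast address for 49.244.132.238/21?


Network: 49.244.128.0/21
Host bits = 11
Set all host bits to 1:
Broadcast: 49.244.135.255


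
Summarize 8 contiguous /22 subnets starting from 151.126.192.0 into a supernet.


Original prefix: /22
Number of subnets: 8 = 2^3
New prefix = 22 - 3 = 19
Supernet: 151.126.192.0/19


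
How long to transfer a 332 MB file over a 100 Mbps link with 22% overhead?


Effective throughput = 100 * (1 - 22/100) = 78 Mbps
File size in Mb = 332 * 8 = 2656 Mb
Time = 2656 / 78
Time = 34.0513 seconds


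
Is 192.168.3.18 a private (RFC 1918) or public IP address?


RFC 1918 private ranges:
  10.0.0.0/8 (10.0.0.0 - 10.255.255.255)
  172.16.0.0/12 (172.16.0.0 - 172.31.255.255)
  192.168.0.0/16 (192.168.0.0 - 192.168.255.255)
Private (in 192.168.0.0/16)


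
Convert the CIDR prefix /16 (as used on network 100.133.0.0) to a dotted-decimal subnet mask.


/16 means 16 network bits, 16 host bits
Binary: 11111111111111110000000000000000
Mask: 255.255.0.0


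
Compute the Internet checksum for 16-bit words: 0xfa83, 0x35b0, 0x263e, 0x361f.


Sum all words (with carry folding):
+ 0xfa83 = 0xfa83
+ 0x35b0 = 0x3034
+ 0x263e = 0x5672
+ 0x361f = 0x8c91
One's complement: ~0x8c91
Checksum = 0x736e


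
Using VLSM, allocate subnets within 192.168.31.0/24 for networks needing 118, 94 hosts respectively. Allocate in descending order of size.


118 hosts -> /25 (126 usable): 192.168.31.0/25
94 hosts -> /25 (126 usable): 192.168.31.128/25
Allocation: 192.168.31.0/25 (118 hosts, 126 usable); 192.168.31.128/25 (94 hosts, 126 usable)


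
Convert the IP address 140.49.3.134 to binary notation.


140 = 10001100
49 = 00110001
3 = 00000011
134 = 10000110
Binary: 10001100.00110001.00000011.10000110


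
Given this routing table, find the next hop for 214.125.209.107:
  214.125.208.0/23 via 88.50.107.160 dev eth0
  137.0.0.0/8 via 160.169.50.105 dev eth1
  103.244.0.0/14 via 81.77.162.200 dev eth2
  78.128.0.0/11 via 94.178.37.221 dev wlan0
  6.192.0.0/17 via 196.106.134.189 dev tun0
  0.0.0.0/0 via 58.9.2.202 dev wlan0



Longest prefix match for 214.125.209.107:
  /23 214.125.208.0: MATCH
  /8 137.0.0.0: no
  /14 103.244.0.0: no
  /11 78.128.0.0: no
  /17 6.192.0.0: no
  /0 0.0.0.0: MATCH
Selected: next-hop 88.50.107.160 via eth0 (matched /23)


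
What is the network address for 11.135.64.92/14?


IP:   00001011.10000111.01000000.01011100
Mask: 11111111.11111100.00000000.00000000
AND operation:
Net:  00001011.10000100.00000000.00000000
Network: 11.132.0.0/14


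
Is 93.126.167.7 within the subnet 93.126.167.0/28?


Subnet network: 93.126.167.0
Test IP AND mask: 93.126.167.0
Yes, 93.126.167.7 is in 93.126.167.0/28


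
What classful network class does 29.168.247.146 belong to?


First octet: 29
Binary: 00011101
0xxxxxxx -> Class A (1-126)
Class A, default mask 255.0.0.0 (/8)


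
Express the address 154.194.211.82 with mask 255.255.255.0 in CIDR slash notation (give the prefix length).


Binary: 11111111.11111111.11111111.00000000
Count leading 1s
Prefix: /24


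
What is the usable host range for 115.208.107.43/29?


Network: 115.208.107.40
Broadcast: 115.208.107.47
First usable = network + 1
Last usable = broadcast - 1
Range: 115.208.107.41 to 115.208.107.46


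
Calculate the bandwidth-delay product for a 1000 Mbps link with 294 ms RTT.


BDP = bandwidth * RTT
= 1000 Mbps * 294 ms
= 1000 * 1e6 * 294 / 1000 bits
= 294000000 bits
= 36750000 bytes
= 35888.6719 KB
BDP = 294000000 bits (36750000 bytes)


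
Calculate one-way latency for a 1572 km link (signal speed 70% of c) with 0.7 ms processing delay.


Speed = 0.7 * 3e5 km/s = 210000 km/s
Propagation delay = 1572 / 210000 = 0.0075 s = 7.4857 ms
Processing delay = 0.7 ms
Total one-way latency = 8.1857 ms


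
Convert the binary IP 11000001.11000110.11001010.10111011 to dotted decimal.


11000001 = 193
11000110 = 198
11001010 = 202
10111011 = 187
IP: 193.198.202.187


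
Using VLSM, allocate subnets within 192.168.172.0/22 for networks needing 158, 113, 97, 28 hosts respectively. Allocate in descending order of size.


158 hosts -> /24 (254 usable): 192.168.172.0/24
113 hosts -> /25 (126 usable): 192.168.173.0/25
97 hosts -> /25 (126 usable): 192.168.173.128/25
28 hosts -> /27 (30 usable): 192.168.174.0/27
Allocation: 192.168.172.0/24 (158 hosts, 254 usable); 192.168.173.0/25 (113 hosts, 126 usable); 192.168.173.128/25 (97 hosts, 126 usable); 192.168.174.0/27 (28 hosts, 30 usable)


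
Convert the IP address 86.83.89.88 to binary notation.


86 = 01010110
83 = 01010011
89 = 01011001
88 = 01011000
Binary: 01010110.01010011.01011001.01011000


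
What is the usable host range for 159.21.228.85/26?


Network: 159.21.228.64
Broadcast: 159.21.228.127
First usable = network + 1
Last usable = broadcast - 1
Range: 159.21.228.65 to 159.21.228.126


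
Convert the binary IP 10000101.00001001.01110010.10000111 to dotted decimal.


10000101 = 133
00001001 = 9
01110010 = 114
10000111 = 135
IP: 133.9.114.135


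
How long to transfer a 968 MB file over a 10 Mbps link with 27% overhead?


Effective throughput = 10 * (1 - 27/100) = 7.3 Mbps
File size in Mb = 968 * 8 = 7744 Mb
Time = 7744 / 7.3
Time = 1060.8219 seconds


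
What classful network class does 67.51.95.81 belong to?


First octet: 67
Binary: 01000011
0xxxxxxx -> Class A (1-126)
Class A, default mask 255.0.0.0 (/8)


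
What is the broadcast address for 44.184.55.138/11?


Network: 44.160.0.0/11
Host bits = 21
Set all host bits to 1:
Broadcast: 44.191.255.255


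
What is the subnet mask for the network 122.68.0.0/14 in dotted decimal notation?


/14 means 14 network bits, 18 host bits
Binary: 11111111111111000000000000000000
Mask: 255.252.0.0


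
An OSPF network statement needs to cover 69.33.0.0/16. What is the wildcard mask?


Subnet mask: 255.255.0.0
Wildcard = 255.255.255.255 - subnet mask
255 - 255 = 0
255 - 255 = 0
255 - 0 = 255
255 - 0 = 255
Wildcard: 0.0.255.255


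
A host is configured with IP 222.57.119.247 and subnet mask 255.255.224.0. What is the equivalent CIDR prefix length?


Binary: 11111111.11111111.11100000.00000000
Count leading 1s
Prefix: /19


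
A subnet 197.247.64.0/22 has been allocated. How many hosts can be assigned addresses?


Host bits = 32 - 22 = 10
Total addresses = 2^10 = 1024
Usable = total - 2 (network and broadcast)
Usable hosts: 1022


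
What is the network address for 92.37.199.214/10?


IP:   01011100.00100101.11000111.11010110
Mask: 11111111.11000000.00000000.00000000
AND operation:
Net:  01011100.00000000.00000000.00000000
Network: 92.0.0.0/10


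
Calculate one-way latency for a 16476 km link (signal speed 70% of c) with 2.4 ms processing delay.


Speed = 0.7 * 3e5 km/s = 210000 km/s
Propagation delay = 16476 / 210000 = 0.0785 s = 78.4571 ms
Processing delay = 2.4 ms
Total one-way latency = 80.8571 ms


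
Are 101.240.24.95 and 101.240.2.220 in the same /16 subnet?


Mask: 255.255.0.0
101.240.24.95 AND mask = 101.240.0.0
101.240.2.220 AND mask = 101.240.0.0
Yes, same subnet (101.240.0.0)


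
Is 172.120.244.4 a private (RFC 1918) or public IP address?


RFC 1918 private ranges:
  10.0.0.0/8 (10.0.0.0 - 10.255.255.255)
  172.16.0.0/12 (172.16.0.0 - 172.31.255.255)
  192.168.0.0/16 (192.168.0.0 - 192.168.255.255)
Public (not in any RFC 1918 range)


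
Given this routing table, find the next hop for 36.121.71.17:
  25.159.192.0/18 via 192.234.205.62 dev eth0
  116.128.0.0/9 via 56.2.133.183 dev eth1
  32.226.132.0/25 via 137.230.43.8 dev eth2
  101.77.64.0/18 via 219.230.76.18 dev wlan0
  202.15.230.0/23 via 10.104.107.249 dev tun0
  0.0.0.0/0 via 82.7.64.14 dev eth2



Longest prefix match for 36.121.71.17:
  /18 25.159.192.0: no
  /9 116.128.0.0: no
  /25 32.226.132.0: no
  /18 101.77.64.0: no
  /23 202.15.230.0: no
  /0 0.0.0.0: MATCH
Selected: next-hop 82.7.64.14 via eth2 (matched /0)


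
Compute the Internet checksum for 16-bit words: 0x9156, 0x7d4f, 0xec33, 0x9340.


Sum all words (with carry folding):
+ 0x9156 = 0x9156
+ 0x7d4f = 0x0ea6
+ 0xec33 = 0xfad9
+ 0x9340 = 0x8e1a
One's complement: ~0x8e1a
Checksum = 0x71e5


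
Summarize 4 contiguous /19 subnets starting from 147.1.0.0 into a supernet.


Original prefix: /19
Number of subnets: 4 = 2^2
New prefix = 19 - 2 = 17
Supernet: 147.1.0.0/17


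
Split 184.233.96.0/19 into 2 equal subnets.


New prefix = 19 + 1 = 20
Each subnet has 4096 addresses
  184.233.96.0/20
  184.233.112.0/20
Subnets: 184.233.96.0/20, 184.233.112.0/20


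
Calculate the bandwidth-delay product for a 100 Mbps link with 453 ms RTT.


BDP = bandwidth * RTT
= 100 Mbps * 453 ms
= 100 * 1e6 * 453 / 1000 bits
= 45300000 bits
= 5662500 bytes
= 5529.7852 KB
BDP = 45300000 bits (5662500 bytes)


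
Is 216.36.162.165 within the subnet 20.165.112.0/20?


Subnet network: 20.165.112.0
Test IP AND mask: 216.36.160.0
No, 216.36.162.165 is not in 20.165.112.0/20


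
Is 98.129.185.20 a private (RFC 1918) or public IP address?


RFC 1918 private ranges:
  10.0.0.0/8 (10.0.0.0 - 10.255.255.255)
  172.16.0.0/12 (172.16.0.0 - 172.31.255.255)
  192.168.0.0/16 (192.168.0.0 - 192.168.255.255)
Public (not in any RFC 1918 range)


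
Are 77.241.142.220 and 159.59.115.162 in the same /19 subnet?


Mask: 255.255.224.0
77.241.142.220 AND mask = 77.241.128.0
159.59.115.162 AND mask = 159.59.96.0
No, different subnets (77.241.128.0 vs 159.59.96.0)


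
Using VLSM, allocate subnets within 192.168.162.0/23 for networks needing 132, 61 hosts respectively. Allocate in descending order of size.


132 hosts -> /24 (254 usable): 192.168.162.0/24
61 hosts -> /26 (62 usable): 192.168.163.0/26
Allocation: 192.168.162.0/24 (132 hosts, 254 usable); 192.168.163.0/26 (61 hosts, 62 usable)


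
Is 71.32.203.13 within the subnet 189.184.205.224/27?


Subnet network: 189.184.205.224
Test IP AND mask: 71.32.203.0
No, 71.32.203.13 is not in 189.184.205.224/27


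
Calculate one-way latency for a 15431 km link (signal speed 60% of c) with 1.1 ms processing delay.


Speed = 0.6 * 3e5 km/s = 180000 km/s
Propagation delay = 15431 / 180000 = 0.0857 s = 85.7278 ms
Processing delay = 1.1 ms
Total one-way latency = 86.8278 ms


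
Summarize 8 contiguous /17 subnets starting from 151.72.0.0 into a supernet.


Original prefix: /17
Number of subnets: 8 = 2^3
New prefix = 17 - 3 = 14
Supernet: 151.72.0.0/14


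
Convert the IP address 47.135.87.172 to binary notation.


47 = 00101111
135 = 10000111
87 = 01010111
172 = 10101100
Binary: 00101111.10000111.01010111.10101100


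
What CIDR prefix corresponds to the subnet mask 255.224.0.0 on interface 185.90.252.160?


Binary: 11111111.11100000.00000000.00000000
Count leading 1s
Prefix: /11


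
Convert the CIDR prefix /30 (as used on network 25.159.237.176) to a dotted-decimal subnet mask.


/30 means 30 network bits, 2 host bits
Binary: 11111111111111111111111111111100
Mask: 255.255.255.252


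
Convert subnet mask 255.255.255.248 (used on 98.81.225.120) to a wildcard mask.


Subnet mask: 255.255.255.248
Wildcard = 255.255.255.255 - subnet mask
255 - 255 = 0
255 - 255 = 0
255 - 255 = 0
255 - 248 = 7
Wildcard: 0.0.0.7


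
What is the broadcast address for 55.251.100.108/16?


Network: 55.251.0.0/16
Host bits = 16
Set all host bits to 1:
Broadcast: 55.251.255.255


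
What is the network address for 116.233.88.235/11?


IP:   01110100.11101001.01011000.11101011
Mask: 11111111.11100000.00000000.00000000
AND operation:
Net:  01110100.11100000.00000000.00000000
Network: 116.224.0.0/11


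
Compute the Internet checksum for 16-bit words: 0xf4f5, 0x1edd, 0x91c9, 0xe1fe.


Sum all words (with carry folding):
+ 0xf4f5 = 0xf4f5
+ 0x1edd = 0x13d3
+ 0x91c9 = 0xa59c
+ 0xe1fe = 0x879b
One's complement: ~0x879b
Checksum = 0x7864


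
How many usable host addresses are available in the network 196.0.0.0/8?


Host bits = 32 - 8 = 24
Total addresses = 2^24 = 16777216
Usable = total - 2 (network and broadcast)
Usable hosts: 16777214


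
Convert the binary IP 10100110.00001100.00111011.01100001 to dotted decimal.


10100110 = 166
00001100 = 12
00111011 = 59
01100001 = 97
IP: 166.12.59.97


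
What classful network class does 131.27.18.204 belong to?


First octet: 131
Binary: 10000011
10xxxxxx -> Class B (128-191)
Class B, default mask 255.255.0.0 (/16)


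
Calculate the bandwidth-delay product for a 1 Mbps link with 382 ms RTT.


BDP = bandwidth * RTT
= 1 Mbps * 382 ms
= 1 * 1e6 * 382 / 1000 bits
= 382000 bits
= 47750 bytes
= 46.6309 KB
BDP = 382000 bits (47750 bytes)


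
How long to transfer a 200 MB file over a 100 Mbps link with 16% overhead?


Effective throughput = 100 * (1 - 16/100) = 84 Mbps
File size in Mb = 200 * 8 = 1600 Mb
Time = 1600 / 84
Time = 19.0476 seconds


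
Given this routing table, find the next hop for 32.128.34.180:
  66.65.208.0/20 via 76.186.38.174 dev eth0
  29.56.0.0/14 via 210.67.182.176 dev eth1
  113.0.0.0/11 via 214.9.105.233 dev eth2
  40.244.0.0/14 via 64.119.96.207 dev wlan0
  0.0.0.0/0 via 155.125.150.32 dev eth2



Longest prefix match for 32.128.34.180:
  /20 66.65.208.0: no
  /14 29.56.0.0: no
  /11 113.0.0.0: no
  /14 40.244.0.0: no
  /0 0.0.0.0: MATCH
Selected: next-hop 155.125.150.32 via eth2 (matched /0)


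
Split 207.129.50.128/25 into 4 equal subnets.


New prefix = 25 + 2 = 27
Each subnet has 32 addresses
  207.129.50.128/27
  207.129.50.160/27
  207.129.50.192/27
  207.129.50.224/27
Subnets: 207.129.50.128/27, 207.129.50.160/27, 207.129.50.192/27, 207.129.50.224/27


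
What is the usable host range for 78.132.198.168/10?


Network: 78.128.0.0
Broadcast: 78.191.255.255
First usable = network + 1
Last usable = broadcast - 1
Range: 78.128.0.1 to 78.191.255.254


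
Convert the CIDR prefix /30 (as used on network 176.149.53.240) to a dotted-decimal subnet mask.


/30 means 30 network bits, 2 host bits
Binary: 11111111111111111111111111111100
Mask: 255.255.255.252


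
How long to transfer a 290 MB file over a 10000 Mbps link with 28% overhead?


Effective throughput = 10000 * (1 - 28/100) = 7200 Mbps
File size in Mb = 290 * 8 = 2320 Mb
Time = 2320 / 7200
Time = 0.3222 seconds


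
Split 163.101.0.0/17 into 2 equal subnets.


New prefix = 17 + 1 = 18
Each subnet has 16384 addresses
  163.101.0.0/18
  163.101.64.0/18
Subnets: 163.101.0.0/18, 163.101.64.0/18


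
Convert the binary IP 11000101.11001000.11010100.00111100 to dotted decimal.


11000101 = 197
11001000 = 200
11010100 = 212
00111100 = 60
IP: 197.200.212.60


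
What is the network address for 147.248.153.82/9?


IP:   10010011.11111000.10011001.01010010
Mask: 11111111.10000000.00000000.00000000
AND operation:
Net:  10010011.10000000.00000000.00000000
Network: 147.128.0.0/9


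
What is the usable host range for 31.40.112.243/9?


Network: 31.0.0.0
Broadcast: 31.127.255.255
First usable = network + 1
Last usable = broadcast - 1
Range: 31.0.0.1 to 31.127.255.254


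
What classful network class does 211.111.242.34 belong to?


First octet: 211
Binary: 11010011
110xxxxx -> Class C (192-223)
Class C, default mask 255.255.255.0 (/24)


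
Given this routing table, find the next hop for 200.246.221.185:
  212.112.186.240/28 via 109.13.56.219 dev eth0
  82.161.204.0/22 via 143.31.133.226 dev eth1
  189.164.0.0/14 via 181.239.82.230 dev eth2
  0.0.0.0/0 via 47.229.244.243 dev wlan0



Longest prefix match for 200.246.221.185:
  /28 212.112.186.240: no
  /22 82.161.204.0: no
  /14 189.164.0.0: no
  /0 0.0.0.0: MATCH
Selected: next-hop 47.229.244.243 via wlan0 (matched /0)


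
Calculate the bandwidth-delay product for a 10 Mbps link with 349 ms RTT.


BDP = bandwidth * RTT
= 10 Mbps * 349 ms
= 10 * 1e6 * 349 / 1000 bits
= 3490000 bits
= 436250 bytes
= 426.0254 KB
BDP = 3490000 bits (436250 bytes)


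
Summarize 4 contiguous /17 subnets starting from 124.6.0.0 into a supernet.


Original prefix: /17
Number of subnets: 4 = 2^2
New prefix = 17 - 2 = 15
Supernet: 124.6.0.0/15


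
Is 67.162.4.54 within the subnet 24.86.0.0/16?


Subnet network: 24.86.0.0
Test IP AND mask: 67.162.0.0
No, 67.162.4.54 is not in 24.86.0.0/16


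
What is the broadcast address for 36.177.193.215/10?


Network: 36.128.0.0/10
Host bits = 22
Set all host bits to 1:
Broadcast: 36.191.255.255


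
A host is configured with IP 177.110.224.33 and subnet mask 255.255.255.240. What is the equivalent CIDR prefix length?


Binary: 11111111.11111111.11111111.11110000
Count leading 1s
Prefix: /28


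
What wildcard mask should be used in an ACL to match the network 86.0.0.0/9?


Subnet mask: 255.128.0.0
Wildcard = 255.255.255.255 - subnet mask
255 - 255 = 0
255 - 128 = 127
255 - 0 = 255
255 - 0 = 255
Wildcard: 0.127.255.255


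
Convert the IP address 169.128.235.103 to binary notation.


169 = 10101001
128 = 10000000
235 = 11101011
103 = 01100111
Binary: 10101001.10000000.11101011.01100111


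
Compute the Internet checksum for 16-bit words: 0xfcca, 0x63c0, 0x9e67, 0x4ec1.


Sum all words (with carry folding):
+ 0xfcca = 0xfcca
+ 0x63c0 = 0x608b
+ 0x9e67 = 0xfef2
+ 0x4ec1 = 0x4db4
One's complement: ~0x4db4
Checksum = 0xb24b


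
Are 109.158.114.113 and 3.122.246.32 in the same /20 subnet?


Mask: 255.255.240.0
109.158.114.113 AND mask = 109.158.112.0
3.122.246.32 AND mask = 3.122.240.0
No, different subnets (109.158.112.0 vs 3.122.240.0)


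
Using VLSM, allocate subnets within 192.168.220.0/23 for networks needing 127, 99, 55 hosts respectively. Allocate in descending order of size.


127 hosts -> /24 (254 usable): 192.168.220.0/24
99 hosts -> /25 (126 usable): 192.168.221.0/25
55 hosts -> /26 (62 usable): 192.168.221.128/26
Allocation: 192.168.220.0/24 (127 hosts, 254 usable); 192.168.221.0/25 (99 hosts, 126 usable); 192.168.221.128/26 (55 hosts, 62 usable)


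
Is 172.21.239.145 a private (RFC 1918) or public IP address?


RFC 1918 private ranges:
  10.0.0.0/8 (10.0.0.0 - 10.255.255.255)
  172.16.0.0/12 (172.16.0.0 - 172.31.255.255)
  192.168.0.0/16 (192.168.0.0 - 192.168.255.255)
Private (in 172.16.0.0/12)


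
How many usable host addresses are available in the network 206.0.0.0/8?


Host bits = 32 - 8 = 24
Total addresses = 2^24 = 16777216
Usable = total - 2 (network and broadcast)
Usable hosts: 16777214


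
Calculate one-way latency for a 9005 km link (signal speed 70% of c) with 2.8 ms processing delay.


Speed = 0.7 * 3e5 km/s = 210000 km/s
Propagation delay = 9005 / 210000 = 0.0429 s = 42.881 ms
Processing delay = 2.8 ms
Total one-way latency = 45.681 ms


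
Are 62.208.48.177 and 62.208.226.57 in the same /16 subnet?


Mask: 255.255.0.0
62.208.48.177 AND mask = 62.208.0.0
62.208.226.57 AND mask = 62.208.0.0
Yes, same subnet (62.208.0.0)


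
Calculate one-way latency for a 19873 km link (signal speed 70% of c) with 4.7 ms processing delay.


Speed = 0.7 * 3e5 km/s = 210000 km/s
Propagation delay = 19873 / 210000 = 0.0946 s = 94.6333 ms
Processing delay = 4.7 ms
Total one-way latency = 99.3333 ms


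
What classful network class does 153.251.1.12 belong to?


First octet: 153
Binary: 10011001
10xxxxxx -> Class B (128-191)
Class B, default mask 255.255.0.0 (/16)


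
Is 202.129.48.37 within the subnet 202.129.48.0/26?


Subnet network: 202.129.48.0
Test IP AND mask: 202.129.48.0
Yes, 202.129.48.37 is in 202.129.48.0/26


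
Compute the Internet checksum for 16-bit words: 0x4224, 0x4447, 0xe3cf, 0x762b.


Sum all words (with carry folding):
+ 0x4224 = 0x4224
+ 0x4447 = 0x866b
+ 0xe3cf = 0x6a3b
+ 0x762b = 0xe066
One's complement: ~0xe066
Checksum = 0x1f99


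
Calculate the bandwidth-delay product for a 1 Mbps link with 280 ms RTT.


BDP = bandwidth * RTT
= 1 Mbps * 280 ms
= 1 * 1e6 * 280 / 1000 bits
= 280000 bits
= 35000 bytes
= 34.1797 KB
BDP = 280000 bits (35000 bytes)


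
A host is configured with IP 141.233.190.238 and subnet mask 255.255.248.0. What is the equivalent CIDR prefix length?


Binary: 11111111.11111111.11111000.00000000
Count leading 1s
Prefix: /21


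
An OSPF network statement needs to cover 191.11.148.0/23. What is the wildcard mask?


Subnet mask: 255.255.254.0
Wildcard = 255.255.255.255 - subnet mask
255 - 255 = 0
255 - 255 = 0
255 - 254 = 1
255 - 0 = 255
Wildcard: 0.0.1.255


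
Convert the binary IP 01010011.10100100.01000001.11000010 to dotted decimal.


01010011 = 83
10100100 = 164
01000001 = 65
11000010 = 194
IP: 83.164.65.194


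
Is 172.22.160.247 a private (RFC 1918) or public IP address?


RFC 1918 private ranges:
  10.0.0.0/8 (10.0.0.0 - 10.255.255.255)
  172.16.0.0/12 (172.16.0.0 - 172.31.255.255)
  192.168.0.0/16 (192.168.0.0 - 192.168.255.255)
Private (in 172.16.0.0/12)


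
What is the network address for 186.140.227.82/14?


IP:   10111010.10001100.11100011.01010010
Mask: 11111111.11111100.00000000.00000000
AND operation:
Net:  10111010.10001100.00000000.00000000
Network: 186.140.0.0/14


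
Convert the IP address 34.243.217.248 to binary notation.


34 = 00100010
243 = 11110011
217 = 11011001
248 = 11111000
Binary: 00100010.11110011.11011001.11111000


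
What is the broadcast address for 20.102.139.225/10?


Network: 20.64.0.0/10
Host bits = 22
Set all host bits to 1:
Broadcast: 20.127.255.255


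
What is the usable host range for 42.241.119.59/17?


Network: 42.241.0.0
Broadcast: 42.241.127.255
First usable = network + 1
Last usable = broadcast - 1
Range: 42.241.0.1 to 42.241.127.254


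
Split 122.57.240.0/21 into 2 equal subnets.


New prefix = 21 + 1 = 22
Each subnet has 1024 addresses
  122.57.240.0/22
  122.57.244.0/22
Subnets: 122.57.240.0/22, 122.57.244.0/22


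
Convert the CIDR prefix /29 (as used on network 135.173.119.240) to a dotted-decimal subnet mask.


/29 means 29 network bits, 3 host bits
Binary: 11111111111111111111111111111000
Mask: 255.255.255.248


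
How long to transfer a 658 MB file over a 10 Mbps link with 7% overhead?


Effective throughput = 10 * (1 - 7/100) = 9.3 Mbps
File size in Mb = 658 * 8 = 5264 Mb
Time = 5264 / 9.3
Time = 566.0215 seconds


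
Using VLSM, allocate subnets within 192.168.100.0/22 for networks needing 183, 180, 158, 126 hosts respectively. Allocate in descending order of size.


183 hosts -> /24 (254 usable): 192.168.100.0/24
180 hosts -> /24 (254 usable): 192.168.101.0/24
158 hosts -> /24 (254 usable): 192.168.102.0/24
126 hosts -> /25 (126 usable): 192.168.103.0/25
Allocation: 192.168.100.0/24 (183 hosts, 254 usable); 192.168.101.0/24 (180 hosts, 254 usable); 192.168.102.0/24 (158 hosts, 254 usable); 192.168.103.0/25 (126 hosts, 126 usable)


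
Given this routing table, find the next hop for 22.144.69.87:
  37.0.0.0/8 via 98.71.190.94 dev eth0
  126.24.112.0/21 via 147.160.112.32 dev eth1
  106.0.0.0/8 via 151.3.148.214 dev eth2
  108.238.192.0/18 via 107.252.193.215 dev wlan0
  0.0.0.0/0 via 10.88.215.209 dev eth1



Longest prefix match for 22.144.69.87:
  /8 37.0.0.0: no
  /21 126.24.112.0: no
  /8 106.0.0.0: no
  /18 108.238.192.0: no
  /0 0.0.0.0: MATCH
Selected: next-hop 10.88.215.209 via eth1 (matched /0)


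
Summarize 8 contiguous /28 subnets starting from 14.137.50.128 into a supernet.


Original prefix: /28
Number of subnets: 8 = 2^3
New prefix = 28 - 3 = 25
Supernet: 14.137.50.128/25


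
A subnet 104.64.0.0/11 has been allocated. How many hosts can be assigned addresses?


Host bits = 32 - 11 = 21
Total addresses = 2^21 = 2097152
Usable = total - 2 (network and broadcast)
Usable hosts: 2097150


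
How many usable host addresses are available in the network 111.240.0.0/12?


Host bits = 32 - 12 = 20
Total addresses = 2^20 = 1048576
Usable = total - 2 (network and broadcast)
Usable hosts: 1048574


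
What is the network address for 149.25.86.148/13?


IP:   10010101.00011001.01010110.10010100
Mask: 11111111.11111000.00000000.00000000
AND operation:
Net:  10010101.00011000.00000000.00000000
Network: 149.24.0.0/13


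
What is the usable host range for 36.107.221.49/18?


Network: 36.107.192.0
Broadcast: 36.107.255.255
First usable = network + 1
Last usable = broadcast - 1
Range: 36.107.192.1 to 36.107.255.254


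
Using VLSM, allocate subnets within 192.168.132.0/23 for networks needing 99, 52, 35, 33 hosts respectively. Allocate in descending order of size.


99 hosts -> /25 (126 usable): 192.168.132.0/25
52 hosts -> /26 (62 usable): 192.168.132.128/26
35 hosts -> /26 (62 usable): 192.168.132.192/26
33 hosts -> /26 (62 usable): 192.168.133.0/26
Allocation: 192.168.132.0/25 (99 hosts, 126 usable); 192.168.132.128/26 (52 hosts, 62 usable); 192.168.132.192/26 (35 hosts, 62 usable); 192.168.133.0/26 (33 hosts, 62 usable)


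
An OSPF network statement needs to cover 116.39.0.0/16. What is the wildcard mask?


Subnet mask: 255.255.0.0
Wildcard = 255.255.255.255 - subnet mask
255 - 255 = 0
255 - 255 = 0
255 - 0 = 255
255 - 0 = 255
Wildcard: 0.0.255.255


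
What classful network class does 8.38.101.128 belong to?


First octet: 8
Binary: 00001000
0xxxxxxx -> Class A (1-126)
Class A, default mask 255.0.0.0 (/8)


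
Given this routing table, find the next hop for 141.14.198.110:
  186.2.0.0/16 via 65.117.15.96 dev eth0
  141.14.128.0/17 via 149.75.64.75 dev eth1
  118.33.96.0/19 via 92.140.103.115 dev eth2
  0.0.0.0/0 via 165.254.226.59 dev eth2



Longest prefix match for 141.14.198.110:
  /16 186.2.0.0: no
  /17 141.14.128.0: MATCH
  /19 118.33.96.0: no
  /0 0.0.0.0: MATCH
Selected: next-hop 149.75.64.75 via eth1 (matched /17)


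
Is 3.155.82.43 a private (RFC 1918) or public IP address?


RFC 1918 private ranges:
  10.0.0.0/8 (10.0.0.0 - 10.255.255.255)
  172.16.0.0/12 (172.16.0.0 - 172.31.255.255)
  192.168.0.0/16 (192.168.0.0 - 192.168.255.255)
Public (not in any RFC 1918 range)


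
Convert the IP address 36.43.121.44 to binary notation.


36 = 00100100
43 = 00101011
121 = 01111001
44 = 00101100
Binary: 00100100.00101011.01111001.00101100


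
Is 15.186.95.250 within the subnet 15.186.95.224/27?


Subnet network: 15.186.95.224
Test IP AND mask: 15.186.95.224
Yes, 15.186.95.250 is in 15.186.95.224/27


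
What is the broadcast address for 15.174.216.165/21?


Network: 15.174.216.0/21
Host bits = 11
Set all host bits to 1:
Broadcast: 15.174.223.255


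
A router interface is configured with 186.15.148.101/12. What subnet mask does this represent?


/12 means 12 network bits, 20 host bits
Binary: 11111111111100000000000000000000
Mask: 255.240.0.0


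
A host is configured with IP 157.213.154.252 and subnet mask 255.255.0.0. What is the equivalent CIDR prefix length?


Binary: 11111111.11111111.00000000.00000000
Count leading 1s
Prefix: /16


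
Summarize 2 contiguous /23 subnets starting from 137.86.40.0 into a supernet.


Original prefix: /23
Number of subnets: 2 = 2^1
New prefix = 23 - 1 = 22
Supernet: 137.86.40.0/22


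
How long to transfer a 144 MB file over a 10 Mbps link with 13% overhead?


Effective throughput = 10 * (1 - 13/100) = 8.7 Mbps
File size in Mb = 144 * 8 = 1152 Mb
Time = 1152 / 8.7
Time = 132.4138 seconds


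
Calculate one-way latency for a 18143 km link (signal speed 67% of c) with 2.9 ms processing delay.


Speed = 0.67 * 3e5 km/s = 201000 km/s
Propagation delay = 18143 / 201000 = 0.0903 s = 90.2637 ms
Processing delay = 2.9 ms
Total one-way latency = 93.1637 ms


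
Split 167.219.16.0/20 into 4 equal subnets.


New prefix = 20 + 2 = 22
Each subnet has 1024 addresses
  167.219.16.0/22
  167.219.20.0/22
  167.219.24.0/22
  167.219.28.0/22
Subnets: 167.219.16.0/22, 167.219.20.0/22, 167.219.24.0/22, 167.219.28.0/22


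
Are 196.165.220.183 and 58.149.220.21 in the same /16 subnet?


Mask: 255.255.0.0
196.165.220.183 AND mask = 196.165.0.0
58.149.220.21 AND mask = 58.149.0.0
No, different subnets (196.165.0.0 vs 58.149.0.0)


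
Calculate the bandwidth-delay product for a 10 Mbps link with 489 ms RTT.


BDP = bandwidth * RTT
= 10 Mbps * 489 ms
= 10 * 1e6 * 489 / 1000 bits
= 4890000 bits
= 611250 bytes
= 596.9238 KB
BDP = 4890000 bits (611250 bytes)


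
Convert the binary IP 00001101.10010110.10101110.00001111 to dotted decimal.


00001101 = 13
10010110 = 150
10101110 = 174
00001111 = 15
IP: 13.150.174.15


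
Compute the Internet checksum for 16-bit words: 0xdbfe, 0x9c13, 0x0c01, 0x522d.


Sum all words (with carry folding):
+ 0xdbfe = 0xdbfe
+ 0x9c13 = 0x7812
+ 0x0c01 = 0x8413
+ 0x522d = 0xd640
One's complement: ~0xd640
Checksum = 0x29bf


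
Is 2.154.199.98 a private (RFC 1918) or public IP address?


RFC 1918 private ranges:
  10.0.0.0/8 (10.0.0.0 - 10.255.255.255)
  172.16.0.0/12 (172.16.0.0 - 172.31.255.255)
  192.168.0.0/16 (192.168.0.0 - 192.168.255.255)
Public (not in any RFC 1918 range)


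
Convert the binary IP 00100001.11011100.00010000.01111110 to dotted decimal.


00100001 = 33
11011100 = 220
00010000 = 16
01111110 = 126
IP: 33.220.16.126


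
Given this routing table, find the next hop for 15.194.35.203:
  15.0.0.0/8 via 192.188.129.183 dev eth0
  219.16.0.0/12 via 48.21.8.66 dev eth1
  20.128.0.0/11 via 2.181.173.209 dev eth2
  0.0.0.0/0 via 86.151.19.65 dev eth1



Longest prefix match for 15.194.35.203:
  /8 15.0.0.0: MATCH
  /12 219.16.0.0: no
  /11 20.128.0.0: no
  /0 0.0.0.0: MATCH
Selected: next-hop 192.188.129.183 via eth0 (matched /8)


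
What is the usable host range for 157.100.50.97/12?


Network: 157.96.0.0
Broadcast: 157.111.255.255
First usable = network + 1
Last usable = broadcast - 1
Range: 157.96.0.1 to 157.111.255.254


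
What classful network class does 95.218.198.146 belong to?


First octet: 95
Binary: 01011111
0xxxxxxx -> Class A (1-126)
Class A, default mask 255.0.0.0 (/8)


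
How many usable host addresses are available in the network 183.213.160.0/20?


Host bits = 32 - 20 = 12
Total addresses = 2^12 = 4096
Usable = total - 2 (network and broadcast)
Usable hosts: 4094


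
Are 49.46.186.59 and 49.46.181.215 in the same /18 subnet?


Mask: 255.255.192.0
49.46.186.59 AND mask = 49.46.128.0
49.46.181.215 AND mask = 49.46.128.0
Yes, same subnet (49.46.128.0)


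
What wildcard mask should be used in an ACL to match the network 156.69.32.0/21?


Subnet mask: 255.255.248.0
Wildcard = 255.255.255.255 - subnet mask
255 - 255 = 0
255 - 255 = 0
255 - 248 = 7
255 - 0 = 255
Wildcard: 0.0.7.255


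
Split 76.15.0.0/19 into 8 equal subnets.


New prefix = 19 + 3 = 22
Each subnet has 1024 addresses
  76.15.0.0/22
  76.15.4.0/22
  76.15.8.0/22
  76.15.12.0/22
  76.15.16.0/22
  76.15.20.0/22
  76.15.24.0/22
  76.15.28.0/22
Subnets: 76.15.0.0/22, 76.15.4.0/22, 76.15.8.0/22, 76.15.12.0/22, 76.15.16.0/22, 76.15.20.0/22, 76.15.24.0/22, 76.15.28.0/22


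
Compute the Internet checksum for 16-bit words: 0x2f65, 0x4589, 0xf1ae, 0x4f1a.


Sum all words (with carry folding):
+ 0x2f65 = 0x2f65
+ 0x4589 = 0x74ee
+ 0xf1ae = 0x669d
+ 0x4f1a = 0xb5b7
One's complement: ~0xb5b7
Checksum = 0x4a48


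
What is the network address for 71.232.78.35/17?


IP:   01000111.11101000.01001110.00100011
Mask: 11111111.11111111.10000000.00000000
AND operation:
Net:  01000111.11101000.00000000.00000000
Network: 71.232.0.0/17


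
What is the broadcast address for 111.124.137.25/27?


Network: 111.124.137.0/27
Host bits = 5
Set all host bits to 1:
Broadcast: 111.124.137.31


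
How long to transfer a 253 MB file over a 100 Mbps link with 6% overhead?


Effective throughput = 100 * (1 - 6/100) = 94 Mbps
File size in Mb = 253 * 8 = 2024 Mb
Time = 2024 / 94
Time = 21.5319 seconds


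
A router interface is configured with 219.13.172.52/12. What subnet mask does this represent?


/12 means 12 network bits, 20 host bits
Binary: 11111111111100000000000000000000
Mask: 255.240.0.0


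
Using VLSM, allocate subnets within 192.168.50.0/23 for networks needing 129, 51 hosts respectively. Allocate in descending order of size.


129 hosts -> /24 (254 usable): 192.168.50.0/24
51 hosts -> /26 (62 usable): 192.168.51.0/26
Allocation: 192.168.50.0/24 (129 hosts, 254 usable); 192.168.51.0/26 (51 hosts, 62 usable)


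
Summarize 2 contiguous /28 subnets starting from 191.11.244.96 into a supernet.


Original prefix: /28
Number of subnets: 2 = 2^1
New prefix = 28 - 1 = 27
Supernet: 191.11.244.96/27


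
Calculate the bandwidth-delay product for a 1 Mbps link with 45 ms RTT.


BDP = bandwidth * RTT
= 1 Mbps * 45 ms
= 1 * 1e6 * 45 / 1000 bits
= 45000 bits
= 5625 bytes
= 5.4932 KB
BDP = 45000 bits (5625 bytes)


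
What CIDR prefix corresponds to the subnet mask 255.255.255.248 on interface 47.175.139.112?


Binary: 11111111.11111111.11111111.11111000
Count leading 1s
Prefix: /29


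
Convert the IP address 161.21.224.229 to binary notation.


161 = 10100001
21 = 00010101
224 = 11100000
229 = 11100101
Binary: 10100001.00010101.11100000.11100101


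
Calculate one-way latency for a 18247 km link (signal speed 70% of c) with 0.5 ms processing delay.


Speed = 0.7 * 3e5 km/s = 210000 km/s
Propagation delay = 18247 / 210000 = 0.0869 s = 86.8905 ms
Processing delay = 0.5 ms
Total one-way latency = 87.3905 ms


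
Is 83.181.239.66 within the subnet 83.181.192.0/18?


Subnet network: 83.181.192.0
Test IP AND mask: 83.181.192.0
Yes, 83.181.239.66 is in 83.181.192.0/18


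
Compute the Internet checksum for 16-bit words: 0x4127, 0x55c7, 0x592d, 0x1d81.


Sum all words (with carry folding):
+ 0x4127 = 0x4127
+ 0x55c7 = 0x96ee
+ 0x592d = 0xf01b
+ 0x1d81 = 0x0d9d
One's complement: ~0x0d9d
Checksum = 0xf262


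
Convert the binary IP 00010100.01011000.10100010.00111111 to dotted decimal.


00010100 = 20
01011000 = 88
10100010 = 162
00111111 = 63
IP: 20.88.162.63


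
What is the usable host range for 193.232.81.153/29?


Network: 193.232.81.152
Broadcast: 193.232.81.159
First usable = network + 1
Last usable = broadcast - 1
Range: 193.232.81.153 to 193.232.81.158


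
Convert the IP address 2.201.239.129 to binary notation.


2 = 00000010
201 = 11001001
239 = 11101111
129 = 10000001
Binary: 00000010.11001001.11101111.10000001


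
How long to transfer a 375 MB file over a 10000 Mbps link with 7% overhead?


Effective throughput = 10000 * (1 - 7/100) = 9300 Mbps
File size in Mb = 375 * 8 = 3000 Mb
Time = 3000 / 9300
Time = 0.3226 seconds


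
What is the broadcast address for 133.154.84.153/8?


Network: 133.0.0.0/8
Host bits = 24
Set all host bits to 1:
Broadcast: 133.255.255.255


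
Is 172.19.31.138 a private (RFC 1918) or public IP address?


RFC 1918 private ranges:
  10.0.0.0/8 (10.0.0.0 - 10.255.255.255)
  172.16.0.0/12 (172.16.0.0 - 172.31.255.255)
  192.168.0.0/16 (192.168.0.0 - 192.168.255.255)
Private (in 172.16.0.0/12)


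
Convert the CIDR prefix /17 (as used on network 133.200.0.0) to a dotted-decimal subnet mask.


/17 means 17 network bits, 15 host bits
Binary: 11111111111111111000000000000000
Mask: 255.255.128.0


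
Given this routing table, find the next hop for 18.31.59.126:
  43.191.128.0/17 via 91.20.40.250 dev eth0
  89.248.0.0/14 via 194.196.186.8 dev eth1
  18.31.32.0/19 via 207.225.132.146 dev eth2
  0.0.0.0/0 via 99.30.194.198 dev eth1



Longest prefix match for 18.31.59.126:
  /17 43.191.128.0: no
  /14 89.248.0.0: no
  /19 18.31.32.0: MATCH
  /0 0.0.0.0: MATCH
Selected: next-hop 207.225.132.146 via eth2 (matched /19)


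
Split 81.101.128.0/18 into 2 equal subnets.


New prefix = 18 + 1 = 19
Each subnet has 8192 addresses
  81.101.128.0/19
  81.101.160.0/19
Subnets: 81.101.128.0/19, 81.101.160.0/19


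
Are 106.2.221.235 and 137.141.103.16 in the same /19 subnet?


Mask: 255.255.224.0
106.2.221.235 AND mask = 106.2.192.0
137.141.103.16 AND mask = 137.141.96.0
No, different subnets (106.2.192.0 vs 137.141.96.0)


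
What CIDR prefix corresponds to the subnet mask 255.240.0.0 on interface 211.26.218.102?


Binary: 11111111.11110000.00000000.00000000
Count leading 1s
Prefix: /12
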